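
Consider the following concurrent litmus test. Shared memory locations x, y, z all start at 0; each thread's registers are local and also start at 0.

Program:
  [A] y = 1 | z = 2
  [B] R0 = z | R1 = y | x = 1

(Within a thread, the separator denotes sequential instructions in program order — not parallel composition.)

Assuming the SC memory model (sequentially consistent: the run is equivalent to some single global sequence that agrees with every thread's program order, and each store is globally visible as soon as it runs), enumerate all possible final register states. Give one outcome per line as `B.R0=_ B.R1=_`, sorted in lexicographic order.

B.R0=0 B.R1=0
B.R0=0 B.R1=1
B.R0=2 B.R1=1

outcome vector order: (B.R0,B.R1)
|SC outcomes| = 3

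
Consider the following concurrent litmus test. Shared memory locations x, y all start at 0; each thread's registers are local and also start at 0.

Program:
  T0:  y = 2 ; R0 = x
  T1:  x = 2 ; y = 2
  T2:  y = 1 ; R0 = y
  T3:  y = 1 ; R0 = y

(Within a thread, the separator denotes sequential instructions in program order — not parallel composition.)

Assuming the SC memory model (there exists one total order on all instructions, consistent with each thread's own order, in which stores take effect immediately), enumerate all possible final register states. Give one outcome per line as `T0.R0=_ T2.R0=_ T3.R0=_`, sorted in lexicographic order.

outcome vector order: (T0.R0,T2.R0,T3.R0)
|SC outcomes| = 8

T0.R0=0 T2.R0=1 T3.R0=1
T0.R0=0 T2.R0=1 T3.R0=2
T0.R0=0 T2.R0=2 T3.R0=1
T0.R0=0 T2.R0=2 T3.R0=2
T0.R0=2 T2.R0=1 T3.R0=1
T0.R0=2 T2.R0=1 T3.R0=2
T0.R0=2 T2.R0=2 T3.R0=1
T0.R0=2 T2.R0=2 T3.R0=2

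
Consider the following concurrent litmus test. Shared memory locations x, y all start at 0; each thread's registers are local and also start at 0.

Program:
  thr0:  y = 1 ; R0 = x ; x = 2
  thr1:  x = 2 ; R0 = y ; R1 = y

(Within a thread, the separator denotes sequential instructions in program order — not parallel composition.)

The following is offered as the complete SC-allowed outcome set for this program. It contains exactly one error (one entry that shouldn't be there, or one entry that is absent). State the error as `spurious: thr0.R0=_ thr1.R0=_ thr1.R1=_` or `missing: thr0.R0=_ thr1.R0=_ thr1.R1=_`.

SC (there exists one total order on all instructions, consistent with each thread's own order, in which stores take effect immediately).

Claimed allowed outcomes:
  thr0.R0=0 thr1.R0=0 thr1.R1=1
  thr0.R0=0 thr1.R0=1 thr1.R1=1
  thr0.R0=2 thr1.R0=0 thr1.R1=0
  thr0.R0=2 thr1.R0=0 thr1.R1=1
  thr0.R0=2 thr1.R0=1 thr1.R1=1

outcome vector order: (thr0.R0,thr1.R0,thr1.R1)
[SC] allowed = {011, 200, 201, 211}
claimed∖SC = {001}

spurious: thr0.R0=0 thr1.R0=0 thr1.R1=1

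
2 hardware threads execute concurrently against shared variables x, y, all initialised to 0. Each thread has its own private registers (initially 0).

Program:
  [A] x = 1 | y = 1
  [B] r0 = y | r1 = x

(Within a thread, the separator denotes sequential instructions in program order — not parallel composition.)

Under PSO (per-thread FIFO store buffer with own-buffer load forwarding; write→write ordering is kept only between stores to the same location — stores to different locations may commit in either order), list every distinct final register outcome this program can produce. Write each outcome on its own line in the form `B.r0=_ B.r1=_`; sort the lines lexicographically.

outcome vector order: (B.r0,B.r1)
|PSO outcomes| = 4

B.r0=0 B.r1=0
B.r0=0 B.r1=1
B.r0=1 B.r1=0
B.r0=1 B.r1=1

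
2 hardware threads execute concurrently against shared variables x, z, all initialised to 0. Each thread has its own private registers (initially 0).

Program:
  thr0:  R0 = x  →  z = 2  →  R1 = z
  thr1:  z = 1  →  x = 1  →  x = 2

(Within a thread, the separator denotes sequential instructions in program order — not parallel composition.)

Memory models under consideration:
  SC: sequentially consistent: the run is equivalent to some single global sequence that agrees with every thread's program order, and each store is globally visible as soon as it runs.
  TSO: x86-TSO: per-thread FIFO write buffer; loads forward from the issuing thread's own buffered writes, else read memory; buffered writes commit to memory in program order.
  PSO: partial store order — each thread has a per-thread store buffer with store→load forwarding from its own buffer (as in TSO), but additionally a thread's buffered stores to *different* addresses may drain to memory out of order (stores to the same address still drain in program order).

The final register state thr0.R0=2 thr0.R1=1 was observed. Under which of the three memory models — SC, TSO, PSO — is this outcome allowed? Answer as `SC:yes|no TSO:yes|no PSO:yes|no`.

outcome vector order: (thr0.R0,thr0.R1)
[SC] allowed = {01 02 12 22}
[TSO] allowed = {01 02 12 22}
[PSO] allowed = {01 02 11 12 21 22}
target 21 ∈ {PSO}

SC:no TSO:no PSO:yes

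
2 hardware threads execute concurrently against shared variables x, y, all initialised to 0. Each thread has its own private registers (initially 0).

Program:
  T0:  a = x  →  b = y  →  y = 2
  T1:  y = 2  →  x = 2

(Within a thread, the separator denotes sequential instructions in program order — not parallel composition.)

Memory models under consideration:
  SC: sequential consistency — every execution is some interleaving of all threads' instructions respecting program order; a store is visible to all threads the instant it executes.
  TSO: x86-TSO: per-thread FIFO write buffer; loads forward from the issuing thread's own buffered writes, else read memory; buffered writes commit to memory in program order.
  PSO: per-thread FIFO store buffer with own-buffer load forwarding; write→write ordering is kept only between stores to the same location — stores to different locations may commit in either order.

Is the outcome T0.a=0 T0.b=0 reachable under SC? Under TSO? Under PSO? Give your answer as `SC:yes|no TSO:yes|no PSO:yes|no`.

SC:yes TSO:yes PSO:yes

outcome vector order: (T0.a,T0.b)
SC (3): 00 02 22
TSO (3): 00 02 22
PSO (4): 00 02 20 22
target 00 ∈ {SC,TSO,PSO}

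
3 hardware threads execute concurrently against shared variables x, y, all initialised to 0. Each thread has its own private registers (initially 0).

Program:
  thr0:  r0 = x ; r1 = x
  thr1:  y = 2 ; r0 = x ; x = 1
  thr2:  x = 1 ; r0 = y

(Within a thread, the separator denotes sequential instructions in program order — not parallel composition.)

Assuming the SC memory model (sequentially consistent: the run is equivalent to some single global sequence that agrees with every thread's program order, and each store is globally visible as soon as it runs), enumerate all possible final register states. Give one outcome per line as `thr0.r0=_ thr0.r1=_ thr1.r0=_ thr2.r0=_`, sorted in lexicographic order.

outcome vector order: (thr0.r0,thr0.r1,thr1.r0,thr2.r0)
|SC outcomes| = 9

thr0.r0=0 thr0.r1=0 thr1.r0=0 thr2.r0=2
thr0.r0=0 thr0.r1=0 thr1.r0=1 thr2.r0=0
thr0.r0=0 thr0.r1=0 thr1.r0=1 thr2.r0=2
thr0.r0=0 thr0.r1=1 thr1.r0=0 thr2.r0=2
thr0.r0=0 thr0.r1=1 thr1.r0=1 thr2.r0=0
thr0.r0=0 thr0.r1=1 thr1.r0=1 thr2.r0=2
thr0.r0=1 thr0.r1=1 thr1.r0=0 thr2.r0=2
thr0.r0=1 thr0.r1=1 thr1.r0=1 thr2.r0=0
thr0.r0=1 thr0.r1=1 thr1.r0=1 thr2.r0=2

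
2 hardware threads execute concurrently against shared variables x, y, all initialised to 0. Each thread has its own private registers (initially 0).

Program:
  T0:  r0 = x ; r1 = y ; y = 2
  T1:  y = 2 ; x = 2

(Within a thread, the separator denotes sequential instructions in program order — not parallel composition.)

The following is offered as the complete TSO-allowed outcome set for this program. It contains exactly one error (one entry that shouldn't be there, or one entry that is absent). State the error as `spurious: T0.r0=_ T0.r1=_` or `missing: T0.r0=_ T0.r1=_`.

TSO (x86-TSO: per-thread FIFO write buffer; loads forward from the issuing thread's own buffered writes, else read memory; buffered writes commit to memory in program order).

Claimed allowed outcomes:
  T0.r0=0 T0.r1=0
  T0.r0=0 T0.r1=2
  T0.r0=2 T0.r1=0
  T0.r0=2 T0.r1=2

spurious: T0.r0=2 T0.r1=0

outcome vector order: (T0.r0,T0.r1)
TSO: 3 outcomes — {(0,0); (0,2); (2,2)}
claimed∖TSO = {(2,0)}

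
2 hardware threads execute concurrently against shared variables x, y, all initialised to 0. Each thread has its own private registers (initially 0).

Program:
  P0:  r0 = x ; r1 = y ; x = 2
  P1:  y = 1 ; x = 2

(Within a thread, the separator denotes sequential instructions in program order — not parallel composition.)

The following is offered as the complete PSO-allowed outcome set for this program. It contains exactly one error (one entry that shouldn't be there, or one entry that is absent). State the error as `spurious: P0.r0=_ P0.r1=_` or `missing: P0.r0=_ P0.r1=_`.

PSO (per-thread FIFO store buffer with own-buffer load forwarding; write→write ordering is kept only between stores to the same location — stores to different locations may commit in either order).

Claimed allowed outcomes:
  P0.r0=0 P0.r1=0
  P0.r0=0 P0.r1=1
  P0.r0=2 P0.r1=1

missing: P0.r0=2 P0.r1=0

outcome vector order: (P0.r0,P0.r1)
PSO: 4 outcomes — {(0,0) (0,1) (2,0) (2,1)}
PSO∖claimed = {(2,0)}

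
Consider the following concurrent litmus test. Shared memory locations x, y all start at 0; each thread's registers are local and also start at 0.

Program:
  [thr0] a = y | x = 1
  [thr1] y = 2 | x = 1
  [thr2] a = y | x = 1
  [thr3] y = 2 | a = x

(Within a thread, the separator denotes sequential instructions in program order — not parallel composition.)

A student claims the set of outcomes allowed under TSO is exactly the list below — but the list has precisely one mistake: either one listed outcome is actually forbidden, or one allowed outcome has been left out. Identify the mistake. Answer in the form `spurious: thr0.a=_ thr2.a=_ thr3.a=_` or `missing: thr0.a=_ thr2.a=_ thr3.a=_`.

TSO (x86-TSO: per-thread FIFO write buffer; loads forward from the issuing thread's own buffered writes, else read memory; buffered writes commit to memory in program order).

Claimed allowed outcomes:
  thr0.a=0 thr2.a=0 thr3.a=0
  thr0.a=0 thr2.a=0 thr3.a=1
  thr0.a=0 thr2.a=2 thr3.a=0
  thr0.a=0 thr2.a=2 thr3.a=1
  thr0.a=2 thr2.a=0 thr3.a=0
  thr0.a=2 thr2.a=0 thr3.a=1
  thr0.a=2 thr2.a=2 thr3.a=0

outcome vector order: (thr0.a,thr2.a,thr3.a)
TSO (8): 0/0/0, 0/0/1, 0/2/0, 0/2/1, 2/0/0, 2/0/1, 2/2/0, 2/2/1
TSO∖claimed = {2/2/1}

missing: thr0.a=2 thr2.a=2 thr3.a=1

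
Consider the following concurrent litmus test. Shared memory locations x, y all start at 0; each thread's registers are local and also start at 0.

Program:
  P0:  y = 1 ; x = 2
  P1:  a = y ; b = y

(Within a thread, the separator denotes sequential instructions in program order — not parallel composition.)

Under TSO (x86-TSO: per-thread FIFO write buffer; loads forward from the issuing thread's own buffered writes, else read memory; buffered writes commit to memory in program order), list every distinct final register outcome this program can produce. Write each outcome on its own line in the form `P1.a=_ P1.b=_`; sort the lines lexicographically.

outcome vector order: (P1.a,P1.b)
|TSO outcomes| = 3

P1.a=0 P1.b=0
P1.a=0 P1.b=1
P1.a=1 P1.b=1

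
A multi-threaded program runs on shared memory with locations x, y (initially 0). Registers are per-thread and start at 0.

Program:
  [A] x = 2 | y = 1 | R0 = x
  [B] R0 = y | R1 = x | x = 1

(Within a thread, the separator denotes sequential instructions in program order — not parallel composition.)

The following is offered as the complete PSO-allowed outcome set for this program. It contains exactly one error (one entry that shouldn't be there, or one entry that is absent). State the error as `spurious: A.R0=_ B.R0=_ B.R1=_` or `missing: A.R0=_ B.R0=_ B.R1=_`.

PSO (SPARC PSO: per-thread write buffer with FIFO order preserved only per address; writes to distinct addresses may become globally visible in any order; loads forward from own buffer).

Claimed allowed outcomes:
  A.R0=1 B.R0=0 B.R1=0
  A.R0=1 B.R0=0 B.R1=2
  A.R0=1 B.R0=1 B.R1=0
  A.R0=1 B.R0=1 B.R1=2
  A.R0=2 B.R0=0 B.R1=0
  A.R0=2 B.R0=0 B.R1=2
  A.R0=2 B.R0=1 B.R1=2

outcome vector order: (A.R0,B.R0,B.R1)
[PSO] allowed = {(1,0,0); (1,0,2); (1,1,0); (1,1,2); (2,0,0); (2,0,2); (2,1,0); (2,1,2)}
PSO∖claimed = {(2,1,0)}

missing: A.R0=2 B.R0=1 B.R1=0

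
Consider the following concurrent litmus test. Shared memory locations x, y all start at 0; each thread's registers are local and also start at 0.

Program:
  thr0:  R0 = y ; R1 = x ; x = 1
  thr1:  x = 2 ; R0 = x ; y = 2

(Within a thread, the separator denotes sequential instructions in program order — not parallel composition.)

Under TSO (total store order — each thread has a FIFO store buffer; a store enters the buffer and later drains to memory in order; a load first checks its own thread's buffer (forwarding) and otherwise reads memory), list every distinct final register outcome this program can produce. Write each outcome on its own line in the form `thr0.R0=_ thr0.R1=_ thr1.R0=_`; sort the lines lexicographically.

thr0.R0=0 thr0.R1=0 thr1.R0=1
thr0.R0=0 thr0.R1=0 thr1.R0=2
thr0.R0=0 thr0.R1=2 thr1.R0=1
thr0.R0=0 thr0.R1=2 thr1.R0=2
thr0.R0=2 thr0.R1=2 thr1.R0=2

outcome vector order: (thr0.R0,thr0.R1,thr1.R0)
|TSO outcomes| = 5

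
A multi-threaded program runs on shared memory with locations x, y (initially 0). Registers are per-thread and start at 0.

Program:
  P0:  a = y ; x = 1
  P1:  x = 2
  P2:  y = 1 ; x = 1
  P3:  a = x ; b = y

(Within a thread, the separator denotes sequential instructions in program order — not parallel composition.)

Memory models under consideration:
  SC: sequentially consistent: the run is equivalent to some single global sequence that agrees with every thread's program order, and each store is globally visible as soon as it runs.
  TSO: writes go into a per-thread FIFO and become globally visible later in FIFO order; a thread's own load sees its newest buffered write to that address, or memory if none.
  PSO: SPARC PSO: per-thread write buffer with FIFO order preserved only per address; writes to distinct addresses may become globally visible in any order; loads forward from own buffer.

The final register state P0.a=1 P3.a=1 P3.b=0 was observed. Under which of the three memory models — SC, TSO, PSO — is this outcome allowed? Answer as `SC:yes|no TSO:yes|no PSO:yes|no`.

outcome vector order: (P0.a,P3.a,P3.b)
[SC] allowed = {000; 001; 010; 011; 020; 021; 100; 101; 111; 120; 121}
[TSO] allowed = {000; 001; 010; 011; 020; 021; 100; 101; 111; 120; 121}
[PSO] allowed = {000; 001; 010; 011; 020; 021; 100; 101; 110; 111; 120; 121}
target 110 ∈ {PSO}

SC:no TSO:no PSO:yes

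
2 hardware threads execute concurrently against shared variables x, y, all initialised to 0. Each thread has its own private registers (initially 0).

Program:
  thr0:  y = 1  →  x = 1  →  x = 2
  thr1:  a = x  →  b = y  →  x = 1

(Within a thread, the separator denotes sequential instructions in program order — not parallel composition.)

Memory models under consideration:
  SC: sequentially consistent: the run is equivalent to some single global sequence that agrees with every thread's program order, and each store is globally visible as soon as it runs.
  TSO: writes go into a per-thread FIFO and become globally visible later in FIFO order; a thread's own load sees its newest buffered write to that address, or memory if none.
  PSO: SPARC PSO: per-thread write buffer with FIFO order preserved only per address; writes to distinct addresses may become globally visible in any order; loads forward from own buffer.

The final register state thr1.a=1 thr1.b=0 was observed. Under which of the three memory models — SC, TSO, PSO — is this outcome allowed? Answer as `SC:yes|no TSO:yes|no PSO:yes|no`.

SC:no TSO:no PSO:yes

outcome vector order: (thr1.a,thr1.b)
[SC] allowed = {0/0 0/1 1/1 2/1}
[TSO] allowed = {0/0 0/1 1/1 2/1}
[PSO] allowed = {0/0 0/1 1/0 1/1 2/0 2/1}
target 1/0 ∈ {PSO}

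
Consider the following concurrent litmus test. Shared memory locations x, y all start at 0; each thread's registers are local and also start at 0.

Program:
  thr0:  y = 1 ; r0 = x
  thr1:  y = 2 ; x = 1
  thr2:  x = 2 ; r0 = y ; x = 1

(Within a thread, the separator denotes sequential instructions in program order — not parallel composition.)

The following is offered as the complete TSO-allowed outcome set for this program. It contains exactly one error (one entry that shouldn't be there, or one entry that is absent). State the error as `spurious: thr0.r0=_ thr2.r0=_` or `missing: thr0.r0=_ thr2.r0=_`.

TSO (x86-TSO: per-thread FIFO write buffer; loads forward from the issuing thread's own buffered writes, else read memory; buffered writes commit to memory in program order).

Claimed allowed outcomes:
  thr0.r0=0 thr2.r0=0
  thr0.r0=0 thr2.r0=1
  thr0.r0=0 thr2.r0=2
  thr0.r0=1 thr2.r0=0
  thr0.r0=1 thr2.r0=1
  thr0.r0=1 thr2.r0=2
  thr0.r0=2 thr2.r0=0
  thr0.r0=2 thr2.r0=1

missing: thr0.r0=2 thr2.r0=2

outcome vector order: (thr0.r0,thr2.r0)
TSO: 9 outcomes — {0/0; 0/1; 0/2; 1/0; 1/1; 1/2; 2/0; 2/1; 2/2}
TSO∖claimed = {2/2}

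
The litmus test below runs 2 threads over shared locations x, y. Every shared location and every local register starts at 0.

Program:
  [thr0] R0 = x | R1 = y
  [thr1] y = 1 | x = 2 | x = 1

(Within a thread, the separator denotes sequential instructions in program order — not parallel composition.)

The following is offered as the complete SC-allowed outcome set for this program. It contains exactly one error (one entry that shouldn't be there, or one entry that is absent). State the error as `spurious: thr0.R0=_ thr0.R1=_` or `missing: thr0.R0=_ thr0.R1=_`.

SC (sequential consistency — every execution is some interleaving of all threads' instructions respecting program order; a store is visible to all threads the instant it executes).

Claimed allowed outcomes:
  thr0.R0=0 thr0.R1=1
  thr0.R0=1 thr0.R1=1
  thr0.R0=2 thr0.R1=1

outcome vector order: (thr0.R0,thr0.R1)
under SC → 00; 01; 11; 21
SC∖claimed = {00}

missing: thr0.R0=0 thr0.R1=0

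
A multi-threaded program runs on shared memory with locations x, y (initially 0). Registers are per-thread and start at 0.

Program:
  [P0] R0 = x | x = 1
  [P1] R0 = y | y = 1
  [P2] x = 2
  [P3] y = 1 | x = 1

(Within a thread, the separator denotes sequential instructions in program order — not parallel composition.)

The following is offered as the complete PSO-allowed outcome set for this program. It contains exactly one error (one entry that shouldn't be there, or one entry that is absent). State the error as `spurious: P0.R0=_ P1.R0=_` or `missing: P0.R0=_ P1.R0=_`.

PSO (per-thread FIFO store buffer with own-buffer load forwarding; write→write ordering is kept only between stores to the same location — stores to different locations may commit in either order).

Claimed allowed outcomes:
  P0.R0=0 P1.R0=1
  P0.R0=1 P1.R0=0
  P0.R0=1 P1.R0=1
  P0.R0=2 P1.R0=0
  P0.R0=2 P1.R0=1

outcome vector order: (P0.R0,P1.R0)
under PSO → <0 0>; <0 1>; <1 0>; <1 1>; <2 0>; <2 1>
PSO∖claimed = {<0 0>}

missing: P0.R0=0 P1.R0=0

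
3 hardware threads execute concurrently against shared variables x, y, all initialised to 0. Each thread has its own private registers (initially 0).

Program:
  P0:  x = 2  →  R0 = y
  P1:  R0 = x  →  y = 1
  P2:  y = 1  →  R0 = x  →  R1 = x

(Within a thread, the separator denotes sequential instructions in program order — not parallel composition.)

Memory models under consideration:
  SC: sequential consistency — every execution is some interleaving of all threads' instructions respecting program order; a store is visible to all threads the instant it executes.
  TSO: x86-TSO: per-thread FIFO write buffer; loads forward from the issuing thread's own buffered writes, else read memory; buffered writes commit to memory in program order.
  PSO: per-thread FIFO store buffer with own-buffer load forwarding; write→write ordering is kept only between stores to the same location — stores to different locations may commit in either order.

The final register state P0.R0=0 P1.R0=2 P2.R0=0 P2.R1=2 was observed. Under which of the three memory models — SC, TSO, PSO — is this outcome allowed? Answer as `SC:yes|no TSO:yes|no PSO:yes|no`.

outcome vector order: (P0.R0,P1.R0,P2.R0,P2.R1)
SC (8): 0022, 0222, 1000, 1002, 1022, 1200, 1202, 1222
TSO (12): 0000, 0002, 0022, 0200, 0202, 0222, 1000, 1002, 1022, 1200, 1202, 1222
PSO (12): 0000, 0002, 0022, 0200, 0202, 0222, 1000, 1002, 1022, 1200, 1202, 1222
target 0202 ∈ {TSO,PSO}

SC:no TSO:yes PSO:yes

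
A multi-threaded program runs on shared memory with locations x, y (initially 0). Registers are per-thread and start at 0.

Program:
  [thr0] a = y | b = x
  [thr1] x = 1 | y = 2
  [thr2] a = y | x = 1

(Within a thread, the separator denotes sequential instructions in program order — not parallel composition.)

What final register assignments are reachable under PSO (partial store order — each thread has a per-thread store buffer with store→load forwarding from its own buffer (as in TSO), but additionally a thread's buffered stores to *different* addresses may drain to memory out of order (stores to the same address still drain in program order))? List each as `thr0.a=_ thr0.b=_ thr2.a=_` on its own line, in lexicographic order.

outcome vector order: (thr0.a,thr0.b,thr2.a)
|PSO outcomes| = 8

thr0.a=0 thr0.b=0 thr2.a=0
thr0.a=0 thr0.b=0 thr2.a=2
thr0.a=0 thr0.b=1 thr2.a=0
thr0.a=0 thr0.b=1 thr2.a=2
thr0.a=2 thr0.b=0 thr2.a=0
thr0.a=2 thr0.b=0 thr2.a=2
thr0.a=2 thr0.b=1 thr2.a=0
thr0.a=2 thr0.b=1 thr2.a=2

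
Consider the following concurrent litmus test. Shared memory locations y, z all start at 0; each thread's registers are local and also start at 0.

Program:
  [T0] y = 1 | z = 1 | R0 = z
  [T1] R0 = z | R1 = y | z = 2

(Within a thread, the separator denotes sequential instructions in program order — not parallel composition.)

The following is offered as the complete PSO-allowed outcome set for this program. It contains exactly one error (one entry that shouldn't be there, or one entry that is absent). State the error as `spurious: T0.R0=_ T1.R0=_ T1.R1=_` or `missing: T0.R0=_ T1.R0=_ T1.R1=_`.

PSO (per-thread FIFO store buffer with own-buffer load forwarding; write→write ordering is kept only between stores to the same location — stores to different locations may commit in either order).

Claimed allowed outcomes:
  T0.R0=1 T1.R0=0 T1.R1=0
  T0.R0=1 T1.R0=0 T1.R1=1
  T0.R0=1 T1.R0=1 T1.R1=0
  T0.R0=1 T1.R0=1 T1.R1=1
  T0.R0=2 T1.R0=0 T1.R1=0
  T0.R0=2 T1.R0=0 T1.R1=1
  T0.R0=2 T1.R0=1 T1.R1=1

outcome vector order: (T0.R0,T1.R0,T1.R1)
under PSO → 1/0/0, 1/0/1, 1/1/0, 1/1/1, 2/0/0, 2/0/1, 2/1/0, 2/1/1
PSO∖claimed = {2/1/0}

missing: T0.R0=2 T1.R0=1 T1.R1=0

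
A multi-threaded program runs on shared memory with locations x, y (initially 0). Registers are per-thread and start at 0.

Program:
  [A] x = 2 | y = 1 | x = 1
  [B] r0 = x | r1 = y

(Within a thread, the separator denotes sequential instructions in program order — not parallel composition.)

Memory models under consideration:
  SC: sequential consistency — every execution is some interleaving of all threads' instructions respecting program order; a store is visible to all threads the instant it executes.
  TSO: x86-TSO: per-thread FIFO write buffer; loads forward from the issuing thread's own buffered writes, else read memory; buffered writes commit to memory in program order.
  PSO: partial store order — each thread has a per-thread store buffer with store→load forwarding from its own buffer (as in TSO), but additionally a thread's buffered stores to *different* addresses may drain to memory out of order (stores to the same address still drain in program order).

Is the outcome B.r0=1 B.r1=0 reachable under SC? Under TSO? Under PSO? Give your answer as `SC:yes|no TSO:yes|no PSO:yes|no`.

outcome vector order: (B.r0,B.r1)
SC (5): <0 0>; <0 1>; <1 1>; <2 0>; <2 1>
TSO (5): <0 0>; <0 1>; <1 1>; <2 0>; <2 1>
PSO (6): <0 0>; <0 1>; <1 0>; <1 1>; <2 0>; <2 1>
target <1 0> ∈ {PSO}

SC:no TSO:no PSO:yes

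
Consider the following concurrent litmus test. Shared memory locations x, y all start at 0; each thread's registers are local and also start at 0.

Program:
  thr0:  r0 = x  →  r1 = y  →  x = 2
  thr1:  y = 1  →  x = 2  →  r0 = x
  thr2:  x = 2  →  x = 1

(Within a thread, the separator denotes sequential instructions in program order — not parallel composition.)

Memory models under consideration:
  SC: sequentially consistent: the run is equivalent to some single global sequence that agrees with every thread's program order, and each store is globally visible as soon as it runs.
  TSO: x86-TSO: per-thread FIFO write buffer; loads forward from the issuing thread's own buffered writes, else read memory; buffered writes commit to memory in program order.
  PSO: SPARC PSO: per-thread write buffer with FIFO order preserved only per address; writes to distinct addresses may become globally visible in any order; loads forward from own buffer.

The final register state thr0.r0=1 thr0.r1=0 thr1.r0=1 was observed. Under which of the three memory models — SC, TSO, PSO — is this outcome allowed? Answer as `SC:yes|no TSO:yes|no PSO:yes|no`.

SC:no TSO:no PSO:yes

outcome vector order: (thr0.r0,thr0.r1,thr1.r0)
under SC → <0 0 1>, <0 0 2>, <0 1 1>, <0 1 2>, <1 0 2>, <1 1 1>, <1 1 2>, <2 0 1>, <2 0 2>, <2 1 1>, <2 1 2>
under TSO → <0 0 1>, <0 0 2>, <0 1 1>, <0 1 2>, <1 0 2>, <1 1 1>, <1 1 2>, <2 0 1>, <2 0 2>, <2 1 1>, <2 1 2>
under PSO → <0 0 1>, <0 0 2>, <0 1 1>, <0 1 2>, <1 0 1>, <1 0 2>, <1 1 1>, <1 1 2>, <2 0 1>, <2 0 2>, <2 1 1>, <2 1 2>
target <1 0 1> ∈ {PSO}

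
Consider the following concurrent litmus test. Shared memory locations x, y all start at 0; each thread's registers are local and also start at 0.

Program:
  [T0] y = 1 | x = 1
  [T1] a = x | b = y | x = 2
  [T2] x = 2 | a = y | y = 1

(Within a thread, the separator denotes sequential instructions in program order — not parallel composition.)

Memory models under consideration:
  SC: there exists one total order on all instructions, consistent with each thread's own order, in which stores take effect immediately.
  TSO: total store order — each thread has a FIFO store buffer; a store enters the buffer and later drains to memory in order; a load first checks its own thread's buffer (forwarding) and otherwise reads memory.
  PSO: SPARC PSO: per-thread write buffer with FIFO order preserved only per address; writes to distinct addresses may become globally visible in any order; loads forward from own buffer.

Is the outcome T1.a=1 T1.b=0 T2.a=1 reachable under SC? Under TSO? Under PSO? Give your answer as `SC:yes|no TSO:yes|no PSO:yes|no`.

outcome vector order: (T1.a,T1.b,T2.a)
under SC → <0 0 0> <0 0 1> <0 1 0> <0 1 1> <1 1 0> <1 1 1> <2 0 0> <2 0 1> <2 1 0> <2 1 1>
under TSO → <0 0 0> <0 0 1> <0 1 0> <0 1 1> <1 1 0> <1 1 1> <2 0 0> <2 0 1> <2 1 0> <2 1 1>
under PSO → <0 0 0> <0 0 1> <0 1 0> <0 1 1> <1 0 0> <1 0 1> <1 1 0> <1 1 1> <2 0 0> <2 0 1> <2 1 0> <2 1 1>
target <1 0 1> ∈ {PSO}

SC:no TSO:no PSO:yes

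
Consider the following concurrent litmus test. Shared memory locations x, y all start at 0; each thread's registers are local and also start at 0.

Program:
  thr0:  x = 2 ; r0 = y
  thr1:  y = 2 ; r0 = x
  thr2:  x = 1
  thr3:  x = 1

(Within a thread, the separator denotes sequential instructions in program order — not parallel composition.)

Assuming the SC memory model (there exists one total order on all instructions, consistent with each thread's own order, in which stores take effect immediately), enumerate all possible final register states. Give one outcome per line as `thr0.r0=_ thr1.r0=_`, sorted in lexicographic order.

outcome vector order: (thr0.r0,thr1.r0)
|SC outcomes| = 5

thr0.r0=0 thr1.r0=1
thr0.r0=0 thr1.r0=2
thr0.r0=2 thr1.r0=0
thr0.r0=2 thr1.r0=1
thr0.r0=2 thr1.r0=2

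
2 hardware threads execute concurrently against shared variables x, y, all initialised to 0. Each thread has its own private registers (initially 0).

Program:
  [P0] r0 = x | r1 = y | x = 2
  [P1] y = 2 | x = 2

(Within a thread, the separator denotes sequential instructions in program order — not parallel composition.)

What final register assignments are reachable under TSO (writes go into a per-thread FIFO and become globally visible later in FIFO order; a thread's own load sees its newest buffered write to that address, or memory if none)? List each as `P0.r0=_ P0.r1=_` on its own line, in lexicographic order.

P0.r0=0 P0.r1=0
P0.r0=0 P0.r1=2
P0.r0=2 P0.r1=2

outcome vector order: (P0.r0,P0.r1)
|TSO outcomes| = 3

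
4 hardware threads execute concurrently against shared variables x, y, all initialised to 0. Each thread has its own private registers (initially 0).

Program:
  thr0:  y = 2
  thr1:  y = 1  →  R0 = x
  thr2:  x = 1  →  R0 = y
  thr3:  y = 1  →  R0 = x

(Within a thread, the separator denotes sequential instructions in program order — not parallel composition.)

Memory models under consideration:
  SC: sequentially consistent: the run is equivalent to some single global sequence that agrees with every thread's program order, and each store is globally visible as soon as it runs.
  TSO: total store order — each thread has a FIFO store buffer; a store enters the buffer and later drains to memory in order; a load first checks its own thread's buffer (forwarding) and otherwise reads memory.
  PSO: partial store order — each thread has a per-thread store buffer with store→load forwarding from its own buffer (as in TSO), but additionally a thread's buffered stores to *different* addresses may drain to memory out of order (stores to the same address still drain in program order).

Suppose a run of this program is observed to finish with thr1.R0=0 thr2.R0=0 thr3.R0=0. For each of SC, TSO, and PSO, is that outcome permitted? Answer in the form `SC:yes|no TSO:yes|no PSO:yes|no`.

outcome vector order: (thr1.R0,thr2.R0,thr3.R0)
[SC] allowed = {(0,1,0); (0,1,1); (0,2,0); (0,2,1); (1,0,1); (1,1,0); (1,1,1); (1,2,0); (1,2,1)}
[TSO] allowed = {(0,0,0); (0,0,1); (0,1,0); (0,1,1); (0,2,0); (0,2,1); (1,0,0); (1,0,1); (1,1,0); (1,1,1); (1,2,0); (1,2,1)}
[PSO] allowed = {(0,0,0); (0,0,1); (0,1,0); (0,1,1); (0,2,0); (0,2,1); (1,0,0); (1,0,1); (1,1,0); (1,1,1); (1,2,0); (1,2,1)}
target (0,0,0) ∈ {TSO,PSO}

SC:no TSO:yes PSO:yes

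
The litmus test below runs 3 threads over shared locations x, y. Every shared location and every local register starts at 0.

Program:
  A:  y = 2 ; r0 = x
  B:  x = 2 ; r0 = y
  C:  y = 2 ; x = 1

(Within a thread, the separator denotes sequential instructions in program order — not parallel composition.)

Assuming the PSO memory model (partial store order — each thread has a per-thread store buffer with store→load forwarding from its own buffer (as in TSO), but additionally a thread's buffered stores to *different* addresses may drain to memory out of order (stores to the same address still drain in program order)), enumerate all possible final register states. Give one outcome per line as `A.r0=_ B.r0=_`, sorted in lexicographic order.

A.r0=0 B.r0=0
A.r0=0 B.r0=2
A.r0=1 B.r0=0
A.r0=1 B.r0=2
A.r0=2 B.r0=0
A.r0=2 B.r0=2

outcome vector order: (A.r0,B.r0)
|PSO outcomes| = 6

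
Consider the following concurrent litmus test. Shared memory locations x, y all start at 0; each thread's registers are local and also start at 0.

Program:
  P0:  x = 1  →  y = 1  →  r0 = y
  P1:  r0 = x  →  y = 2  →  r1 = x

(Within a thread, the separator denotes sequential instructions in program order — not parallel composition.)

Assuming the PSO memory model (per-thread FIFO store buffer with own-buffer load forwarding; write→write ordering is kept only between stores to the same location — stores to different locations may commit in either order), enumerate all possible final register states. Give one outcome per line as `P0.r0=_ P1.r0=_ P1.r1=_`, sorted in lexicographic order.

P0.r0=1 P1.r0=0 P1.r1=0
P0.r0=1 P1.r0=0 P1.r1=1
P0.r0=1 P1.r0=1 P1.r1=1
P0.r0=2 P1.r0=0 P1.r1=0
P0.r0=2 P1.r0=0 P1.r1=1
P0.r0=2 P1.r0=1 P1.r1=1

outcome vector order: (P0.r0,P1.r0,P1.r1)
|PSO outcomes| = 6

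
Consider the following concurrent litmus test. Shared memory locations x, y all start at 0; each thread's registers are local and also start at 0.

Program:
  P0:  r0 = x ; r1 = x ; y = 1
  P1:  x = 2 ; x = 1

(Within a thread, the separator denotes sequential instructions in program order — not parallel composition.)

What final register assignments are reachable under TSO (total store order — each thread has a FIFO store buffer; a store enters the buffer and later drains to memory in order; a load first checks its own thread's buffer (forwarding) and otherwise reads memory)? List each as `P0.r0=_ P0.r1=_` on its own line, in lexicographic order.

outcome vector order: (P0.r0,P0.r1)
|TSO outcomes| = 6

P0.r0=0 P0.r1=0
P0.r0=0 P0.r1=1
P0.r0=0 P0.r1=2
P0.r0=1 P0.r1=1
P0.r0=2 P0.r1=1
P0.r0=2 P0.r1=2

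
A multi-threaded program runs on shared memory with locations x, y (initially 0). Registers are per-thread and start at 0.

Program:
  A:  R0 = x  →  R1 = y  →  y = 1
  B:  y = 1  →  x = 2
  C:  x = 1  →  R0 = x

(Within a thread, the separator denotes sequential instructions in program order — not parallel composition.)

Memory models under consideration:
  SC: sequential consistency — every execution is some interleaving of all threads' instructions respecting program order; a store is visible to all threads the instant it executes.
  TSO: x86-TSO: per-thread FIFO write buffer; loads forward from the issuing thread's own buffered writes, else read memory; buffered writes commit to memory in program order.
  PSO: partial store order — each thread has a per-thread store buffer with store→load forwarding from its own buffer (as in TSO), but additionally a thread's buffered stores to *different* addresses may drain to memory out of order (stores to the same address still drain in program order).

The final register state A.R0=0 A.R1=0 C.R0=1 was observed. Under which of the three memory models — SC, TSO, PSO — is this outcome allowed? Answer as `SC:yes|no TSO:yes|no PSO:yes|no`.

SC:yes TSO:yes PSO:yes

outcome vector order: (A.R0,A.R1,C.R0)
SC (10): 001; 002; 011; 012; 101; 102; 111; 112; 211; 212
TSO (10): 001; 002; 011; 012; 101; 102; 111; 112; 211; 212
PSO (12): 001; 002; 011; 012; 101; 102; 111; 112; 201; 202; 211; 212
target 001 ∈ {SC,TSO,PSO}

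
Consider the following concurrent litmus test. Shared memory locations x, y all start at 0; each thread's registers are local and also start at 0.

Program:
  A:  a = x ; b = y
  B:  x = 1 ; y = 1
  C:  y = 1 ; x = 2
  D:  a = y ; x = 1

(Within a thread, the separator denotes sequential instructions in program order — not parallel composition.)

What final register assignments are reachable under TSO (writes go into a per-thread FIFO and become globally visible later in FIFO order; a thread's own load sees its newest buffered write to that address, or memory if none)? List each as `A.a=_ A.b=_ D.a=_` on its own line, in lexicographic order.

outcome vector order: (A.a,A.b,D.a)
|TSO outcomes| = 10

A.a=0 A.b=0 D.a=0
A.a=0 A.b=0 D.a=1
A.a=0 A.b=1 D.a=0
A.a=0 A.b=1 D.a=1
A.a=1 A.b=0 D.a=0
A.a=1 A.b=0 D.a=1
A.a=1 A.b=1 D.a=0
A.a=1 A.b=1 D.a=1
A.a=2 A.b=1 D.a=0
A.a=2 A.b=1 D.a=1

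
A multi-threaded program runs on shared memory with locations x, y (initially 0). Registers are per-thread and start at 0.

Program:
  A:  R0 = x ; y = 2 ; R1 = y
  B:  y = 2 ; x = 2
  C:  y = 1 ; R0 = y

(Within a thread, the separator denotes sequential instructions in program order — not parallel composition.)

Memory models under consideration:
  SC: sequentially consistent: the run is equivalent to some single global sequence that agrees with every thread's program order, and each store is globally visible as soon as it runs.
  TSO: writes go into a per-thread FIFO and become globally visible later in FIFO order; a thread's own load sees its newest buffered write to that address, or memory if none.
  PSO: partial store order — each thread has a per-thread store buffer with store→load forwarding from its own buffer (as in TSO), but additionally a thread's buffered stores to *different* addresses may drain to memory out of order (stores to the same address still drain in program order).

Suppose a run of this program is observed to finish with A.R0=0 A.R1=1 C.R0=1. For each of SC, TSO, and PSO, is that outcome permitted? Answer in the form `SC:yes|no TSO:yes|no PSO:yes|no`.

outcome vector order: (A.R0,A.R1,C.R0)
under SC → <0 1 1> <0 1 2> <0 2 1> <0 2 2> <2 1 1> <2 2 1> <2 2 2>
under TSO → <0 1 1> <0 1 2> <0 2 1> <0 2 2> <2 1 1> <2 2 1> <2 2 2>
under PSO → <0 1 1> <0 1 2> <0 2 1> <0 2 2> <2 1 1> <2 1 2> <2 2 1> <2 2 2>
target <0 1 1> ∈ {SC,TSO,PSO}

SC:yes TSO:yes PSO:yes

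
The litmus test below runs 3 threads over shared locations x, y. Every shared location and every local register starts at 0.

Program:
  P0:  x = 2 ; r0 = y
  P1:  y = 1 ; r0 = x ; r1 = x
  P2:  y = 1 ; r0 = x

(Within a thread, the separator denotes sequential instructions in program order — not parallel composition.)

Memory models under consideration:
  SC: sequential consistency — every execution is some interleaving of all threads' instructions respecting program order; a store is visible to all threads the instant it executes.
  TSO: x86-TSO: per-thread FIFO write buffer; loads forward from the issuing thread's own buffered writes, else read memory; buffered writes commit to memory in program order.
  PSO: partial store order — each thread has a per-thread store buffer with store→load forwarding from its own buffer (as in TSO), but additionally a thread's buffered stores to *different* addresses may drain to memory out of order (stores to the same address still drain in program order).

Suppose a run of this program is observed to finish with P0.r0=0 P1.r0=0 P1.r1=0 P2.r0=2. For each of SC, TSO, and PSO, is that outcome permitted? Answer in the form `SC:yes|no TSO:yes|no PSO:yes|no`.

SC:no TSO:yes PSO:yes

outcome vector order: (P0.r0,P1.r0,P1.r1,P2.r0)
under SC → (0,2,2,2), (1,0,0,0), (1,0,0,2), (1,0,2,0), (1,0,2,2), (1,2,2,0), (1,2,2,2)
under TSO → (0,0,0,0), (0,0,0,2), (0,0,2,0), (0,0,2,2), (0,2,2,0), (0,2,2,2), (1,0,0,0), (1,0,0,2), (1,0,2,0), (1,0,2,2), (1,2,2,0), (1,2,2,2)
under PSO → (0,0,0,0), (0,0,0,2), (0,0,2,0), (0,0,2,2), (0,2,2,0), (0,2,2,2), (1,0,0,0), (1,0,0,2), (1,0,2,0), (1,0,2,2), (1,2,2,0), (1,2,2,2)
target (0,0,0,2) ∈ {TSO,PSO}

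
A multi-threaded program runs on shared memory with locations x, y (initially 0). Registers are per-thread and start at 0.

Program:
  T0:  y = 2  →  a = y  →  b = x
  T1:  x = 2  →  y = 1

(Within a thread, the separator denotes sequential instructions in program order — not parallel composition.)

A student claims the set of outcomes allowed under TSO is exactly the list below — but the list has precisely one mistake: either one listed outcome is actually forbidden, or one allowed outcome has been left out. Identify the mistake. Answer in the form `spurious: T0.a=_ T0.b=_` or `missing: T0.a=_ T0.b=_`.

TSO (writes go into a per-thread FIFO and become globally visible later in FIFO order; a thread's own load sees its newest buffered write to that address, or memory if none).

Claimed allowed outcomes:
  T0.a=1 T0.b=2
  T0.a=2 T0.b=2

outcome vector order: (T0.a,T0.b)
[TSO] allowed = {1/2; 2/0; 2/2}
TSO∖claimed = {2/0}

missing: T0.a=2 T0.b=0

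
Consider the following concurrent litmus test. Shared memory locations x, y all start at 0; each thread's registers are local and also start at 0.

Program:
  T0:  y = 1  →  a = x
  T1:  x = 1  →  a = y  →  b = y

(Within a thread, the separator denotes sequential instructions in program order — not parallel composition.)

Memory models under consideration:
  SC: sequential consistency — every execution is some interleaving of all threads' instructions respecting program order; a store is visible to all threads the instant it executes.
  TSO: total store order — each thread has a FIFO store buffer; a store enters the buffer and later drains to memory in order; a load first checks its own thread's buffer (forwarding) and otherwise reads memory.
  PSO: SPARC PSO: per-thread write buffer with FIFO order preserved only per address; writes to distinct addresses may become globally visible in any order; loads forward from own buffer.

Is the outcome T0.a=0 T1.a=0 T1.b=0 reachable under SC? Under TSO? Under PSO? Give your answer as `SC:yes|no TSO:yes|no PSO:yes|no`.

outcome vector order: (T0.a,T1.a,T1.b)
[SC] allowed = {0/1/1 1/0/0 1/0/1 1/1/1}
[TSO] allowed = {0/0/0 0/0/1 0/1/1 1/0/0 1/0/1 1/1/1}
[PSO] allowed = {0/0/0 0/0/1 0/1/1 1/0/0 1/0/1 1/1/1}
target 0/0/0 ∈ {TSO,PSO}

SC:no TSO:yes PSO:yes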